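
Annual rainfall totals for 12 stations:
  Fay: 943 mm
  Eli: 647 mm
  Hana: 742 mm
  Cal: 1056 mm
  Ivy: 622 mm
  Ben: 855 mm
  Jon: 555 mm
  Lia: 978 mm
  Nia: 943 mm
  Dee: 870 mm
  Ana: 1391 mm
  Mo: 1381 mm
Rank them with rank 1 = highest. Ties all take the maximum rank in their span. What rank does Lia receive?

4

Sorted (descending): 1391, 1381, 1056, 978, 943, 943, 870, 855, 742, 647, 622, 555
The 2 values of 943 occupy positions 5–6 → each gets rank 6.
Lia has value 978 mm → rank 4.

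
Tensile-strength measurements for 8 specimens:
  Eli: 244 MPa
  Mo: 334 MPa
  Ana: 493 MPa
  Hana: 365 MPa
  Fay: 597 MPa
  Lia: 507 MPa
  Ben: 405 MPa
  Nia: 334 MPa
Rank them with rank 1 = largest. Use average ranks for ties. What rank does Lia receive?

Sorted (descending): 597, 507, 493, 405, 365, 334, 334, 244
The 2 values of 334 occupy positions 6–7 → average rank (6+7)/2 = 6.5.
Lia has value 507 MPa → rank 2.

2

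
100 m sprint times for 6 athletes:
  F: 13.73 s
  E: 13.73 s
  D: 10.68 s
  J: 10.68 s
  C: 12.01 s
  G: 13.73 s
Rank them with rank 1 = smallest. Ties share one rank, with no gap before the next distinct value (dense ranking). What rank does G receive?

3

Sorted (ascending): 10.68, 10.68, 12.01, 13.73, 13.73, 13.73
The 2 values of 10.68 share dense rank 1.
The 3 values of 13.73 share dense rank 3.
Remaining distinct values take the next consecutive integers.
G has value 13.73 s → rank 3.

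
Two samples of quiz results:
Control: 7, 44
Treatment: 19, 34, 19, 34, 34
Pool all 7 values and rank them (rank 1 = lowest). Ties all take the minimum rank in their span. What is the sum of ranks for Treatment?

Sorted (ascending): 7, 19, 19, 34, 34, 34, 44
The 2 values of 19 occupy positions 2–3 → each gets rank 2.
The 3 values of 34 occupy positions 4–6 → each gets rank 4.
Treatment values → pooled ranks: 19→2, 34→4, 19→2, 34→4, 34→4
Rank sum = 2 + 4 + 2 + 4 + 4 = 16

16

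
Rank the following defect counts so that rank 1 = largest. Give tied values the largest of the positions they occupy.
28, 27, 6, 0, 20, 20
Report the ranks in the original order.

1, 2, 5, 6, 4, 4

Sorted (descending): 28, 27, 20, 20, 6, 0
The 2 values of 20 occupy positions 3–4 → each gets rank 4.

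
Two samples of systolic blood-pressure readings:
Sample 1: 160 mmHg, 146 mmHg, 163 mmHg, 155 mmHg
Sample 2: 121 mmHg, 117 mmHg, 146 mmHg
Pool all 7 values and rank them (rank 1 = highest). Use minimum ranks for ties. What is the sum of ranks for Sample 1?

Sorted (descending): 163, 160, 155, 146, 146, 121, 117
The 2 values of 146 occupy positions 4–5 → each gets rank 4.
Sample 1 values → pooled ranks: 160→2, 146→4, 163→1, 155→3
Rank sum = 2 + 4 + 1 + 3 = 10

10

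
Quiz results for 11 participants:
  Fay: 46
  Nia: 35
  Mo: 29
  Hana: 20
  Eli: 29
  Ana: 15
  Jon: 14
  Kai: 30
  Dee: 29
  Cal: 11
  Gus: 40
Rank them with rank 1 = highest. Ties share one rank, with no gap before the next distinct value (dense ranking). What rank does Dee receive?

5

Sorted (descending): 46, 40, 35, 30, 29, 29, 29, 20, 15, 14, 11
The 3 values of 29 share dense rank 5.
Remaining distinct values take the next consecutive integers.
Dee has value 29 → rank 5.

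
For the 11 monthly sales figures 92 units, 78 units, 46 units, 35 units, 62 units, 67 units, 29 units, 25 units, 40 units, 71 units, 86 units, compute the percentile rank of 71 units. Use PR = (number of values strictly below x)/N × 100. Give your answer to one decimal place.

63.6

N = 11.
Strictly below 71: 7. Equal to 71: 1.
PR = 7/11 × 100 = 63.6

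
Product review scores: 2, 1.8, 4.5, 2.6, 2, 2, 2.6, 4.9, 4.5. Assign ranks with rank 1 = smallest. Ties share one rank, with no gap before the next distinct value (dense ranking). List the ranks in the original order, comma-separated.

Sorted (ascending): 1.8, 2, 2, 2, 2.6, 2.6, 4.5, 4.5, 4.9
The 3 values of 2 share dense rank 2.
The 2 values of 2.6 share dense rank 3.
The 2 values of 4.5 share dense rank 4.
Remaining distinct values take the next consecutive integers.

2, 1, 4, 3, 2, 2, 3, 5, 4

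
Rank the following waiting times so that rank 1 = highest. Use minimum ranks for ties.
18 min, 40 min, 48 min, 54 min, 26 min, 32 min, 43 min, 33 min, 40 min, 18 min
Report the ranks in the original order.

Sorted (descending): 54, 48, 43, 40, 40, 33, 32, 26, 18, 18
The 2 values of 40 occupy positions 4–5 → each gets rank 4.
The 2 values of 18 occupy positions 9–10 → each gets rank 9.

9, 4, 2, 1, 8, 7, 3, 6, 4, 9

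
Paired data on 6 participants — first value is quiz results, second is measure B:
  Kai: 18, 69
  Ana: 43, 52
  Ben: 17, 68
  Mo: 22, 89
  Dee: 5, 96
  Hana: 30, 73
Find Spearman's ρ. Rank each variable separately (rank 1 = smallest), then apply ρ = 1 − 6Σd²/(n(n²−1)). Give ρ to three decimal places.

-0.486

Ranks of variable 1: 3, 6, 2, 4, 1, 5
Ranks of variable 2: 3, 1, 2, 5, 6, 4
d = r₁ − r₂: 0, 5, 0, -1, -5, 1
d²: 0, 25, 0, 1, 25, 1; Σd² = 52
ρ = 1 − 6·52/(6·35) = 1 − 312/210 = -0.486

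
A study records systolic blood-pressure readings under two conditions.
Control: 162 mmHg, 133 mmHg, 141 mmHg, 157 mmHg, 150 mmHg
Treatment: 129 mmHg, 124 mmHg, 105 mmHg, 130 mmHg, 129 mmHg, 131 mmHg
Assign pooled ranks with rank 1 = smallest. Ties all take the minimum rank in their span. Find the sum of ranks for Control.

Sorted (ascending): 105, 124, 129, 129, 130, 131, 133, 141, 150, 157, 162
The 2 values of 129 occupy positions 3–4 → each gets rank 3.
Control values → pooled ranks: 162→11, 133→7, 141→8, 157→10, 150→9
Rank sum = 11 + 7 + 8 + 10 + 9 = 45

45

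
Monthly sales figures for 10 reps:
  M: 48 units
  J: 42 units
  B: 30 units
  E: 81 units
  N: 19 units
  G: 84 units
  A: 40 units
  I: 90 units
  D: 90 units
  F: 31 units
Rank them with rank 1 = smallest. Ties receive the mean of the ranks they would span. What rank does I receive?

9.5

Sorted (ascending): 19, 30, 31, 40, 42, 48, 81, 84, 90, 90
The 2 values of 90 occupy positions 9–10 → average rank (9+10)/2 = 9.5.
I has value 90 units → rank 9.5.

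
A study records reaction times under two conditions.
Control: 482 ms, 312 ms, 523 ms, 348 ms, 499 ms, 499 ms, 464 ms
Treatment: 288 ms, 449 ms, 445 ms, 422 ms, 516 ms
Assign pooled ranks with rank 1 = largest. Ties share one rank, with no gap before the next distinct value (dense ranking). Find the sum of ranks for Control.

35

Sorted (descending): 523, 516, 499, 499, 482, 464, 449, 445, 422, 348, 312, 288
The 2 values of 499 share dense rank 3.
Remaining distinct values take the next consecutive integers.
Control values → pooled ranks: 482→4, 312→10, 523→1, 348→9, 499→3, 499→3, 464→5
Rank sum = 4 + 10 + 1 + 9 + 3 + 3 + 5 = 35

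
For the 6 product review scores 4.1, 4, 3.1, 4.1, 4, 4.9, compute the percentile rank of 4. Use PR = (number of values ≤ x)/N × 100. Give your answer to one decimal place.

50.0

N = 6.
Strictly below 4: 1. Equal to 4: 2.
PR = 3/6 × 100 = 50.0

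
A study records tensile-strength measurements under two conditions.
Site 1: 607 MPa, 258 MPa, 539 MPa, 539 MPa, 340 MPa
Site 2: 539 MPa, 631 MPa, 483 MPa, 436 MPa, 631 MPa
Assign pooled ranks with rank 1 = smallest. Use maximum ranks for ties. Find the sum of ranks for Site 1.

25

Sorted (ascending): 258, 340, 436, 483, 539, 539, 539, 607, 631, 631
The 3 values of 539 occupy positions 5–7 → each gets rank 7.
The 2 values of 631 occupy positions 9–10 → each gets rank 10.
Site 1 values → pooled ranks: 607→8, 258→1, 539→7, 539→7, 340→2
Rank sum = 8 + 1 + 7 + 7 + 2 = 25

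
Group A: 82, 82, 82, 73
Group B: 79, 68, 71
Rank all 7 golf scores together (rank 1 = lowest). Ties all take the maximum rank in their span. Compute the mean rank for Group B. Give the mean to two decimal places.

2.33

Sorted (ascending): 68, 71, 73, 79, 82, 82, 82
The 3 values of 82 occupy positions 5–7 → each gets rank 7.
Group B values → pooled ranks: 79→4, 68→1, 71→2
Mean rank = (4 + 1 + 2) / 3 = 2.33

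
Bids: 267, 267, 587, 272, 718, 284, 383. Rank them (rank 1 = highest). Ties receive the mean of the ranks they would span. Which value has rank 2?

Sorted (descending): 718, 587, 383, 284, 272, 267, 267
The 2 values of 267 occupy positions 6–7 → average rank (6+7)/2 = 6.5.
Rank 2 → value 587.

587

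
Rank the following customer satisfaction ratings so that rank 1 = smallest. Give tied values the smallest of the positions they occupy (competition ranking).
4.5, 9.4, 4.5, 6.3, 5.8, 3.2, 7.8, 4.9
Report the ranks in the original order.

Sorted (ascending): 3.2, 4.5, 4.5, 4.9, 5.8, 6.3, 7.8, 9.4
The 2 values of 4.5 occupy positions 2–3 → each gets rank 2.

2, 8, 2, 6, 5, 1, 7, 4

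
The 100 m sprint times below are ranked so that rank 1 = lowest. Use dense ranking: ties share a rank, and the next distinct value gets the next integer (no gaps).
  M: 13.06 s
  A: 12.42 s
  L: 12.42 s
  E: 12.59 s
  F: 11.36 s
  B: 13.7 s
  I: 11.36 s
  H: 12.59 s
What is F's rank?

1

Sorted (ascending): 11.36, 11.36, 12.42, 12.42, 12.59, 12.59, 13.06, 13.7
The 2 values of 11.36 share dense rank 1.
The 2 values of 12.42 share dense rank 2.
The 2 values of 12.59 share dense rank 3.
Remaining distinct values take the next consecutive integers.
F has value 11.36 s → rank 1.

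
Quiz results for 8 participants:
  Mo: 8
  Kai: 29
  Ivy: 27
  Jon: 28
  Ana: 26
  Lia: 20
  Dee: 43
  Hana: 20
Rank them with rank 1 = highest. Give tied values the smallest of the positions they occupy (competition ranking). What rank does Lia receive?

Sorted (descending): 43, 29, 28, 27, 26, 20, 20, 8
The 2 values of 20 occupy positions 6–7 → each gets rank 6.
Lia has value 20 → rank 6.

6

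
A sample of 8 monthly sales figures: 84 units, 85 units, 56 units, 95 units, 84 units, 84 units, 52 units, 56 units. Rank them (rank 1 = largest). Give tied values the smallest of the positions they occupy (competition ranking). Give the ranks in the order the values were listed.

3, 2, 6, 1, 3, 3, 8, 6

Sorted (descending): 95, 85, 84, 84, 84, 56, 56, 52
The 3 values of 84 occupy positions 3–5 → each gets rank 3.
The 2 values of 56 occupy positions 6–7 → each gets rank 6.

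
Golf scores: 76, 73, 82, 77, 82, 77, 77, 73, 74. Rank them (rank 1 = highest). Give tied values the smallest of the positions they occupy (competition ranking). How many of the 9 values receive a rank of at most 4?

Sorted (descending): 82, 82, 77, 77, 77, 76, 74, 73, 73
The 2 values of 82 occupy positions 1–2 → each gets rank 1.
The 3 values of 77 occupy positions 3–5 → each gets rank 3.
The 2 values of 73 occupy positions 8–9 → each gets rank 8.
Ranks ≤ 4: {1, 1, 3, 3, 3} → 5 values.

5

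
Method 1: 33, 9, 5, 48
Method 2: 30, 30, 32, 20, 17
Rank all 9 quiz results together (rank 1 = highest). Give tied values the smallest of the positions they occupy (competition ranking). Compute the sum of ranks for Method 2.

24

Sorted (descending): 48, 33, 32, 30, 30, 20, 17, 9, 5
The 2 values of 30 occupy positions 4–5 → each gets rank 4.
Method 2 values → pooled ranks: 30→4, 30→4, 32→3, 20→6, 17→7
Rank sum = 4 + 4 + 3 + 6 + 7 = 24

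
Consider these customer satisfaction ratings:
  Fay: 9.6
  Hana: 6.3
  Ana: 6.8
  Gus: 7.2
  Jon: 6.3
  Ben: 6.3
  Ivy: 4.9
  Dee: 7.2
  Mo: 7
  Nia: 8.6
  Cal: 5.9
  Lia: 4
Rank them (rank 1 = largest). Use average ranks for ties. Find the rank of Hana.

8

Sorted (descending): 9.6, 8.6, 7.2, 7.2, 7, 6.8, 6.3, 6.3, 6.3, 5.9, 4.9, 4
The 2 values of 7.2 occupy positions 3–4 → average rank (3+4)/2 = 3.5.
The 3 values of 6.3 occupy positions 7–9 → average rank 8.
Hana has value 6.3 → rank 8.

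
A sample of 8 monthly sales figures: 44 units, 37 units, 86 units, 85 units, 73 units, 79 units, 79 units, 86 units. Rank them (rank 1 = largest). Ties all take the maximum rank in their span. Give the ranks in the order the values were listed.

Sorted (descending): 86, 86, 85, 79, 79, 73, 44, 37
The 2 values of 86 occupy positions 1–2 → each gets rank 2.
The 2 values of 79 occupy positions 4–5 → each gets rank 5.

7, 8, 2, 3, 6, 5, 5, 2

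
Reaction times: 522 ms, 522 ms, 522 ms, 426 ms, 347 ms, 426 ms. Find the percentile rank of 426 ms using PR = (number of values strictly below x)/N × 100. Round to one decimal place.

16.7

N = 6.
Strictly below 426: 1. Equal to 426: 2.
PR = 1/6 × 100 = 16.7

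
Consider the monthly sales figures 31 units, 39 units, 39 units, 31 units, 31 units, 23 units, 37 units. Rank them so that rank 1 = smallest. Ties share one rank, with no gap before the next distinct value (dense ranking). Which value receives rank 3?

Sorted (ascending): 23, 31, 31, 31, 37, 39, 39
The 3 values of 31 share dense rank 2.
The 2 values of 39 share dense rank 4.
Remaining distinct values take the next consecutive integers.
Rank 3 → value 37.

37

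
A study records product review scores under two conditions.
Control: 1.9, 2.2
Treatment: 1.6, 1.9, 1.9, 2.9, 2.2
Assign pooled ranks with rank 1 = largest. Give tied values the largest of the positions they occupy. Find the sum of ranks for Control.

9

Sorted (descending): 2.9, 2.2, 2.2, 1.9, 1.9, 1.9, 1.6
The 2 values of 2.2 occupy positions 2–3 → each gets rank 3.
The 3 values of 1.9 occupy positions 4–6 → each gets rank 6.
Control values → pooled ranks: 1.9→6, 2.2→3
Rank sum = 6 + 3 = 9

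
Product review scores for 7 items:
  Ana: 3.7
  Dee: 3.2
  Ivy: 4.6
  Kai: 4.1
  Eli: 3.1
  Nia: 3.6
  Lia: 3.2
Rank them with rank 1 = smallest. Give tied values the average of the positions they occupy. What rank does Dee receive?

Sorted (ascending): 3.1, 3.2, 3.2, 3.6, 3.7, 4.1, 4.6
The 2 values of 3.2 occupy positions 2–3 → average rank (2+3)/2 = 2.5.
Dee has value 3.2 → rank 2.5.

2.5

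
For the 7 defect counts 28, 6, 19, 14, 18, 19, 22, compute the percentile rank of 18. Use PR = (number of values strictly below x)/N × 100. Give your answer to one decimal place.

N = 7.
Strictly below 18: 2. Equal to 18: 1.
PR = 2/7 × 100 = 28.6

28.6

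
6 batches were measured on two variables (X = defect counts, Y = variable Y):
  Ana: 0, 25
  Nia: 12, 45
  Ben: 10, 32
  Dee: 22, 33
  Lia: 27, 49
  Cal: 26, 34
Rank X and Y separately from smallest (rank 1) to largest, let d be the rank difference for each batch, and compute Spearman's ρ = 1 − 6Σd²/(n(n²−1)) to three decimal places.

Ranks of variable 1: 1, 3, 2, 4, 6, 5
Ranks of variable 2: 1, 5, 2, 3, 6, 4
d = r₁ − r₂: 0, -2, 0, 1, 0, 1
d²: 0, 4, 0, 1, 0, 1; Σd² = 6
ρ = 1 − 6·6/(6·35) = 1 − 36/210 = 0.829

0.829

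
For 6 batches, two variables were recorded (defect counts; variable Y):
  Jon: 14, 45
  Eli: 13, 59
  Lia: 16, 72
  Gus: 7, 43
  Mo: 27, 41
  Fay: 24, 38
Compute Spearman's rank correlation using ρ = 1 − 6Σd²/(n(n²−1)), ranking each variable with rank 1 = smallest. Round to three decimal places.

Ranks of variable 1: 3, 2, 4, 1, 6, 5
Ranks of variable 2: 4, 5, 6, 3, 2, 1
d = r₁ − r₂: -1, -3, -2, -2, 4, 4
d²: 1, 9, 4, 4, 16, 16; Σd² = 50
ρ = 1 − 6·50/(6·35) = 1 − 300/210 = -0.429

-0.429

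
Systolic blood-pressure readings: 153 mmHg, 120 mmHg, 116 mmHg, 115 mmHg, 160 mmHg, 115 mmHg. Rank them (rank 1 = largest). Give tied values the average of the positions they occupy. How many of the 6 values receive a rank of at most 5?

Sorted (descending): 160, 153, 120, 116, 115, 115
The 2 values of 115 occupy positions 5–6 → average rank (5+6)/2 = 5.5.
Ranks ≤ 5: {1, 2, 3, 4} → 4 values.

4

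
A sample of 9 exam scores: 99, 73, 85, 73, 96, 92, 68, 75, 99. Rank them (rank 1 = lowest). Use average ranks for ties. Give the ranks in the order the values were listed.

Sorted (ascending): 68, 73, 73, 75, 85, 92, 96, 99, 99
The 2 values of 73 occupy positions 2–3 → average rank (2+3)/2 = 2.5.
The 2 values of 99 occupy positions 8–9 → average rank (8+9)/2 = 8.5.

8.5, 2.5, 5, 2.5, 7, 6, 1, 4, 8.5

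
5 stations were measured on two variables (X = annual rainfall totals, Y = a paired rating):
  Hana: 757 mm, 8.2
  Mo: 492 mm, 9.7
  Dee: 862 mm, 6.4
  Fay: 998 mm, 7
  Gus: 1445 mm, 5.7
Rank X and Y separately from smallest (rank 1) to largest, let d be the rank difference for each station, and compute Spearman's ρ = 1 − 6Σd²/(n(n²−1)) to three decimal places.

-0.900

Ranks of variable 1: 2, 1, 3, 4, 5
Ranks of variable 2: 4, 5, 2, 3, 1
d = r₁ − r₂: -2, -4, 1, 1, 4
d²: 4, 16, 1, 1, 16; Σd² = 38
ρ = 1 − 6·38/(5·24) = 1 − 228/120 = -0.900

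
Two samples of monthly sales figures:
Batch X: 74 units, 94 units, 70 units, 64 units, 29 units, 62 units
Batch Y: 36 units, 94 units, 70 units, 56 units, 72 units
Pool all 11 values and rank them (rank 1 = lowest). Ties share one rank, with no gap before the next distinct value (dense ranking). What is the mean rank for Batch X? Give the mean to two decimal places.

Sorted (ascending): 29, 36, 56, 62, 64, 70, 70, 72, 74, 94, 94
The 2 values of 70 share dense rank 6.
The 2 values of 94 share dense rank 9.
Remaining distinct values take the next consecutive integers.
Batch X values → pooled ranks: 74→8, 94→9, 70→6, 64→5, 29→1, 62→4
Mean rank = (8 + 9 + 6 + 5 + 1 + 4) / 6 = 5.50

5.50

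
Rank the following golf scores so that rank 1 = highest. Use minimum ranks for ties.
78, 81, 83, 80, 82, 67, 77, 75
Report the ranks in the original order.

5, 3, 1, 4, 2, 8, 6, 7

Sorted (descending): 83, 82, 81, 80, 78, 77, 75, 67
No ties — each value takes its position as its rank.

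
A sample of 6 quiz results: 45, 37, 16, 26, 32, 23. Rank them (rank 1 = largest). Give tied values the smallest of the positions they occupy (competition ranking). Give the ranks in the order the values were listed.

Sorted (descending): 45, 37, 32, 26, 23, 16
No ties — each value takes its position as its rank.

1, 2, 6, 4, 3, 5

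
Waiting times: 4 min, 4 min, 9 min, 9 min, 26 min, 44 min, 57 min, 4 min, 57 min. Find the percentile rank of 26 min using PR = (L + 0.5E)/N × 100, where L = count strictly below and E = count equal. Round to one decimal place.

N = 9.
Strictly below 26: 5. Equal to 26: 1.
PR = (5 + 0.5·1)/9 × 100 = 61.1

61.1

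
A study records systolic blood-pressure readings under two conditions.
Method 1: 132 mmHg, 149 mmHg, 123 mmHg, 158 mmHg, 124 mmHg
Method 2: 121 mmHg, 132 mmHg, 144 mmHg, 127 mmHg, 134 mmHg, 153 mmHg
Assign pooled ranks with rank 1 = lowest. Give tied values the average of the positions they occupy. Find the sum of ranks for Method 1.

30.5

Sorted (ascending): 121, 123, 124, 127, 132, 132, 134, 144, 149, 153, 158
The 2 values of 132 occupy positions 5–6 → average rank (5+6)/2 = 5.5.
Method 1 values → pooled ranks: 132→5.5, 149→9, 123→2, 158→11, 124→3
Rank sum = 5.5 + 9 + 2 + 11 + 3 = 30.5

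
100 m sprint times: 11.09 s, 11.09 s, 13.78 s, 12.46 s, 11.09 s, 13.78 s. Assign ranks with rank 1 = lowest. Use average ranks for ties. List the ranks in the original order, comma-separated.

2, 2, 5.5, 4, 2, 5.5

Sorted (ascending): 11.09, 11.09, 11.09, 12.46, 13.78, 13.78
The 3 values of 11.09 occupy positions 1–3 → average rank 2.
The 2 values of 13.78 occupy positions 5–6 → average rank (5+6)/2 = 5.5.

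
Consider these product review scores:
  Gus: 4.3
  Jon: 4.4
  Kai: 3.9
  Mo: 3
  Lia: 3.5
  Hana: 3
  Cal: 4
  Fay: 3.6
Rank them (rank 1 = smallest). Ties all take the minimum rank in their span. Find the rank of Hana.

Sorted (ascending): 3, 3, 3.5, 3.6, 3.9, 4, 4.3, 4.4
The 2 values of 3 occupy positions 1–2 → each gets rank 1.
Hana has value 3 → rank 1.

1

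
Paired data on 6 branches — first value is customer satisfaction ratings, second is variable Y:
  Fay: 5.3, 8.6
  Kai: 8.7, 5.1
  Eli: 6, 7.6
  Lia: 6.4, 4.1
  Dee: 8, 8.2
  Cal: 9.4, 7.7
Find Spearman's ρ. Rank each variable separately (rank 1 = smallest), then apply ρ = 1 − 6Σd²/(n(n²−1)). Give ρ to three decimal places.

Ranks of variable 1: 1, 5, 2, 3, 4, 6
Ranks of variable 2: 6, 2, 3, 1, 5, 4
d = r₁ − r₂: -5, 3, -1, 2, -1, 2
d²: 25, 9, 1, 4, 1, 4; Σd² = 44
ρ = 1 − 6·44/(6·35) = 1 − 264/210 = -0.257

-0.257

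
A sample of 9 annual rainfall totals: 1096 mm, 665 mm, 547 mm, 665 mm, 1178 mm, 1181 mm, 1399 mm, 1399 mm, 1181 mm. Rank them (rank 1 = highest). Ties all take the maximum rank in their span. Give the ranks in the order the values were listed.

6, 8, 9, 8, 5, 4, 2, 2, 4

Sorted (descending): 1399, 1399, 1181, 1181, 1178, 1096, 665, 665, 547
The 2 values of 1399 occupy positions 1–2 → each gets rank 2.
The 2 values of 1181 occupy positions 3–4 → each gets rank 4.
The 2 values of 665 occupy positions 7–8 → each gets rank 8.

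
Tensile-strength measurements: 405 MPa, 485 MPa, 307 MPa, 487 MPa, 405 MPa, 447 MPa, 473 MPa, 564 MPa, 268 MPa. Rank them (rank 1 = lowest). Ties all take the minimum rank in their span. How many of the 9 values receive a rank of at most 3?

Sorted (ascending): 268, 307, 405, 405, 447, 473, 485, 487, 564
The 2 values of 405 occupy positions 3–4 → each gets rank 3.
Ranks ≤ 3: {1, 2, 3, 3} → 4 values.

4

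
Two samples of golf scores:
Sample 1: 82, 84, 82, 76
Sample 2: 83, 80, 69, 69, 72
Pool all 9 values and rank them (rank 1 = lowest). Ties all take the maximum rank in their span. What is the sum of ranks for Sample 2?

Sorted (ascending): 69, 69, 72, 76, 80, 82, 82, 83, 84
The 2 values of 69 occupy positions 1–2 → each gets rank 2.
The 2 values of 82 occupy positions 6–7 → each gets rank 7.
Sample 2 values → pooled ranks: 83→8, 80→5, 69→2, 69→2, 72→3
Rank sum = 8 + 5 + 2 + 2 + 3 = 20

20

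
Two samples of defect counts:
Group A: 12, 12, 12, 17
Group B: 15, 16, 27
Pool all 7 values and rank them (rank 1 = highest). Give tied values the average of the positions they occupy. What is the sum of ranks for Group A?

Sorted (descending): 27, 17, 16, 15, 12, 12, 12
The 3 values of 12 occupy positions 5–7 → average rank 6.
Group A values → pooled ranks: 12→6, 12→6, 12→6, 17→2
Rank sum = 6 + 6 + 6 + 2 = 20

20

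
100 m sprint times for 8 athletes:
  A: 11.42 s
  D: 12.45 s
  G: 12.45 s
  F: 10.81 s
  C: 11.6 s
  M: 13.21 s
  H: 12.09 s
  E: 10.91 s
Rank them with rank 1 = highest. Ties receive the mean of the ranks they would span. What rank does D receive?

Sorted (descending): 13.21, 12.45, 12.45, 12.09, 11.6, 11.42, 10.91, 10.81
The 2 values of 12.45 occupy positions 2–3 → average rank (2+3)/2 = 2.5.
D has value 12.45 s → rank 2.5.

2.5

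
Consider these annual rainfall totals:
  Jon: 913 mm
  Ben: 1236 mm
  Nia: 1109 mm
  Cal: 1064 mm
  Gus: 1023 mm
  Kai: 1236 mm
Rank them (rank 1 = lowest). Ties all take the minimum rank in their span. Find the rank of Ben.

Sorted (ascending): 913, 1023, 1064, 1109, 1236, 1236
The 2 values of 1236 occupy positions 5–6 → each gets rank 5.
Ben has value 1236 mm → rank 5.

5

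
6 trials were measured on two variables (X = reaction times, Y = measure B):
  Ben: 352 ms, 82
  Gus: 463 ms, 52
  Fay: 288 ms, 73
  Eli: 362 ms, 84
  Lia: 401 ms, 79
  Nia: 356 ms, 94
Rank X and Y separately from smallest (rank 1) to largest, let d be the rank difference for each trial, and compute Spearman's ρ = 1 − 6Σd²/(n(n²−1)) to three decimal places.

-0.257

Ranks of variable 1: 2, 6, 1, 4, 5, 3
Ranks of variable 2: 4, 1, 2, 5, 3, 6
d = r₁ − r₂: -2, 5, -1, -1, 2, -3
d²: 4, 25, 1, 1, 4, 9; Σd² = 44
ρ = 1 − 6·44/(6·35) = 1 − 264/210 = -0.257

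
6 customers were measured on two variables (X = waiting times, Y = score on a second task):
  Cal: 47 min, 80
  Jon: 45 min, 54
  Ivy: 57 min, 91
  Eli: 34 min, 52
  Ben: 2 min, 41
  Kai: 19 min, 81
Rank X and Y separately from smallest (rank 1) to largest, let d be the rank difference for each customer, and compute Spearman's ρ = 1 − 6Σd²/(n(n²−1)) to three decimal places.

0.657

Ranks of variable 1: 5, 4, 6, 3, 1, 2
Ranks of variable 2: 4, 3, 6, 2, 1, 5
d = r₁ − r₂: 1, 1, 0, 1, 0, -3
d²: 1, 1, 0, 1, 0, 9; Σd² = 12
ρ = 1 − 6·12/(6·35) = 1 − 72/210 = 0.657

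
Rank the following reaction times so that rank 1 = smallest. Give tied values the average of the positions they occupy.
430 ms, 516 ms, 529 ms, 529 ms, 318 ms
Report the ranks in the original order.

2, 3, 4.5, 4.5, 1

Sorted (ascending): 318, 430, 516, 529, 529
The 2 values of 529 occupy positions 4–5 → average rank (4+5)/2 = 4.5.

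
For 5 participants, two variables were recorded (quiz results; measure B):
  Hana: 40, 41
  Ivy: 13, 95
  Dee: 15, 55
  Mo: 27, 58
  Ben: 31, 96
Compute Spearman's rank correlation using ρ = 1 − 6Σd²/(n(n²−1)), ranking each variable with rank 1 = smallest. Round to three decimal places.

-0.300

Ranks of variable 1: 5, 1, 2, 3, 4
Ranks of variable 2: 1, 4, 2, 3, 5
d = r₁ − r₂: 4, -3, 0, 0, -1
d²: 16, 9, 0, 0, 1; Σd² = 26
ρ = 1 − 6·26/(5·24) = 1 − 156/120 = -0.300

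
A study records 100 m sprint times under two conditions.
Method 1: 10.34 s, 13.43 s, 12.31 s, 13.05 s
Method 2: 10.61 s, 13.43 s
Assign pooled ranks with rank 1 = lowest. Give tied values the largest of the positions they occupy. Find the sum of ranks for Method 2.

Sorted (ascending): 10.34, 10.61, 12.31, 13.05, 13.43, 13.43
The 2 values of 13.43 occupy positions 5–6 → each gets rank 6.
Method 2 values → pooled ranks: 10.61→2, 13.43→6
Rank sum = 2 + 6 = 8

8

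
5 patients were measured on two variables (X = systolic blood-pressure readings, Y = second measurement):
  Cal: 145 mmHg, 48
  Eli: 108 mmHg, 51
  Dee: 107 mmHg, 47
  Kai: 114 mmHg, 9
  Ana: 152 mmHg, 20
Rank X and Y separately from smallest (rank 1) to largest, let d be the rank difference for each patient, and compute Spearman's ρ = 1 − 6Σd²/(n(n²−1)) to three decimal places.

-0.300

Ranks of variable 1: 4, 2, 1, 3, 5
Ranks of variable 2: 4, 5, 3, 1, 2
d = r₁ − r₂: 0, -3, -2, 2, 3
d²: 0, 9, 4, 4, 9; Σd² = 26
ρ = 1 − 6·26/(5·24) = 1 − 156/120 = -0.300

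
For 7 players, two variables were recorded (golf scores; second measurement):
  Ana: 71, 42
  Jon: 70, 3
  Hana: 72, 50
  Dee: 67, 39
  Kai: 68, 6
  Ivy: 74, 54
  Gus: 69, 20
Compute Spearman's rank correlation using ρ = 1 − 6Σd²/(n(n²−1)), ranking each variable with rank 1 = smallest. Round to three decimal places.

0.679

Ranks of variable 1: 5, 4, 6, 1, 2, 7, 3
Ranks of variable 2: 5, 1, 6, 4, 2, 7, 3
d = r₁ − r₂: 0, 3, 0, -3, 0, 0, 0
d²: 0, 9, 0, 9, 0, 0, 0; Σd² = 18
ρ = 1 − 6·18/(7·48) = 1 − 108/336 = 0.679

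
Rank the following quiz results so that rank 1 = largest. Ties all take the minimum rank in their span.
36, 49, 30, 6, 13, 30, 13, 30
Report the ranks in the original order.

Sorted (descending): 49, 36, 30, 30, 30, 13, 13, 6
The 3 values of 30 occupy positions 3–5 → each gets rank 3.
The 2 values of 13 occupy positions 6–7 → each gets rank 6.

2, 1, 3, 8, 6, 3, 6, 3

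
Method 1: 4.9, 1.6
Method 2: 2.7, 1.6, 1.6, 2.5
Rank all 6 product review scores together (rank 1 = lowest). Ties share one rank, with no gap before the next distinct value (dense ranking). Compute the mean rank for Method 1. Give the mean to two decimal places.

2.50

Sorted (ascending): 1.6, 1.6, 1.6, 2.5, 2.7, 4.9
The 3 values of 1.6 share dense rank 1.
Remaining distinct values take the next consecutive integers.
Method 1 values → pooled ranks: 4.9→4, 1.6→1
Mean rank = (4 + 1) / 2 = 2.50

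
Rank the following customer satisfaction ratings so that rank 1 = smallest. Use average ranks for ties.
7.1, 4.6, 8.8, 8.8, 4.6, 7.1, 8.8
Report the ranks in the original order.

3.5, 1.5, 6, 6, 1.5, 3.5, 6

Sorted (ascending): 4.6, 4.6, 7.1, 7.1, 8.8, 8.8, 8.8
The 2 values of 4.6 occupy positions 1–2 → average rank (1+2)/2 = 1.5.
The 2 values of 7.1 occupy positions 3–4 → average rank (3+4)/2 = 3.5.
The 3 values of 8.8 occupy positions 5–7 → average rank 6.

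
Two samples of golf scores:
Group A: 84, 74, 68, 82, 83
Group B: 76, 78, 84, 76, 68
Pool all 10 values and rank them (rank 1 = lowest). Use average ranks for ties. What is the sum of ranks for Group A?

29

Sorted (ascending): 68, 68, 74, 76, 76, 78, 82, 83, 84, 84
The 2 values of 68 occupy positions 1–2 → average rank (1+2)/2 = 1.5.
The 2 values of 76 occupy positions 4–5 → average rank (4+5)/2 = 4.5.
The 2 values of 84 occupy positions 9–10 → average rank (9+10)/2 = 9.5.
Group A values → pooled ranks: 84→9.5, 74→3, 68→1.5, 82→7, 83→8
Rank sum = 9.5 + 3 + 1.5 + 7 + 8 = 29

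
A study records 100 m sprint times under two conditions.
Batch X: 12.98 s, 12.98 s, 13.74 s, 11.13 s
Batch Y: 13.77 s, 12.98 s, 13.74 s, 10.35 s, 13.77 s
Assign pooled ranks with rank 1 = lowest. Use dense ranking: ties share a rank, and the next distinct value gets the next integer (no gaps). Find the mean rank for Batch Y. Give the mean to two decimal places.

Sorted (ascending): 10.35, 11.13, 12.98, 12.98, 12.98, 13.74, 13.74, 13.77, 13.77
The 3 values of 12.98 share dense rank 3.
The 2 values of 13.74 share dense rank 4.
The 2 values of 13.77 share dense rank 5.
Remaining distinct values take the next consecutive integers.
Batch Y values → pooled ranks: 13.77→5, 12.98→3, 13.74→4, 10.35→1, 13.77→5
Mean rank = (5 + 3 + 4 + 1 + 5) / 5 = 3.60

3.60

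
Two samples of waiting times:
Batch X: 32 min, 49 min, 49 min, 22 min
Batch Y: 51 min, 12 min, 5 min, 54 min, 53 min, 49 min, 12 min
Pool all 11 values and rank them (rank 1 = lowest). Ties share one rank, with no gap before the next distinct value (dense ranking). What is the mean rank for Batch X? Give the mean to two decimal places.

4.25

Sorted (ascending): 5, 12, 12, 22, 32, 49, 49, 49, 51, 53, 54
The 2 values of 12 share dense rank 2.
The 3 values of 49 share dense rank 5.
Remaining distinct values take the next consecutive integers.
Batch X values → pooled ranks: 32→4, 49→5, 49→5, 22→3
Mean rank = (4 + 5 + 5 + 3) / 4 = 4.25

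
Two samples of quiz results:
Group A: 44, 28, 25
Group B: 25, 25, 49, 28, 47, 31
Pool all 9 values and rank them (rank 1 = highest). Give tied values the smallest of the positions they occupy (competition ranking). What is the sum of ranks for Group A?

15

Sorted (descending): 49, 47, 44, 31, 28, 28, 25, 25, 25
The 2 values of 28 occupy positions 5–6 → each gets rank 5.
The 3 values of 25 occupy positions 7–9 → each gets rank 7.
Group A values → pooled ranks: 44→3, 28→5, 25→7
Rank sum = 3 + 5 + 7 = 15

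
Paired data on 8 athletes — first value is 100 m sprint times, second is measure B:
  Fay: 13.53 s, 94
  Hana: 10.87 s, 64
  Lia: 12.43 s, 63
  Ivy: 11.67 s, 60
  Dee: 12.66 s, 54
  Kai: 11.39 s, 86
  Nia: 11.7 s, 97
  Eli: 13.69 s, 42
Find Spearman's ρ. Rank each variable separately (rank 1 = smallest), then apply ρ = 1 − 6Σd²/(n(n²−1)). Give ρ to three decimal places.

-0.357

Ranks of variable 1: 7, 1, 5, 3, 6, 2, 4, 8
Ranks of variable 2: 7, 5, 4, 3, 2, 6, 8, 1
d = r₁ − r₂: 0, -4, 1, 0, 4, -4, -4, 7
d²: 0, 16, 1, 0, 16, 16, 16, 49; Σd² = 114
ρ = 1 − 6·114/(8·63) = 1 − 684/504 = -0.357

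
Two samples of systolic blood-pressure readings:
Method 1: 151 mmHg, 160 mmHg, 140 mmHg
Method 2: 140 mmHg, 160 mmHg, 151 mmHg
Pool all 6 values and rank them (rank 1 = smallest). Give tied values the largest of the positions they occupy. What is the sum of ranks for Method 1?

12

Sorted (ascending): 140, 140, 151, 151, 160, 160
The 2 values of 140 occupy positions 1–2 → each gets rank 2.
The 2 values of 151 occupy positions 3–4 → each gets rank 4.
The 2 values of 160 occupy positions 5–6 → each gets rank 6.
Method 1 values → pooled ranks: 151→4, 160→6, 140→2
Rank sum = 4 + 6 + 2 = 12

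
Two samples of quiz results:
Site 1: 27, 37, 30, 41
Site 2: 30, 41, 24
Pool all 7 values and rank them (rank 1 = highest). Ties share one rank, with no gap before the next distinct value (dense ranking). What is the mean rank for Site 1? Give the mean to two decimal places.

Sorted (descending): 41, 41, 37, 30, 30, 27, 24
The 2 values of 41 share dense rank 1.
The 2 values of 30 share dense rank 3.
Remaining distinct values take the next consecutive integers.
Site 1 values → pooled ranks: 27→4, 37→2, 30→3, 41→1
Mean rank = (4 + 2 + 3 + 1) / 4 = 2.50

2.50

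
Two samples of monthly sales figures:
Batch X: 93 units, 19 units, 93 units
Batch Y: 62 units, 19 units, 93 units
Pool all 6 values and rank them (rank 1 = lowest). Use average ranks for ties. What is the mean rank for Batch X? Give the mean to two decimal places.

Sorted (ascending): 19, 19, 62, 93, 93, 93
The 2 values of 19 occupy positions 1–2 → average rank (1+2)/2 = 1.5.
The 3 values of 93 occupy positions 4–6 → average rank 5.
Batch X values → pooled ranks: 93→5, 19→1.5, 93→5
Mean rank = (5 + 1.5 + 5) / 3 = 3.83

3.83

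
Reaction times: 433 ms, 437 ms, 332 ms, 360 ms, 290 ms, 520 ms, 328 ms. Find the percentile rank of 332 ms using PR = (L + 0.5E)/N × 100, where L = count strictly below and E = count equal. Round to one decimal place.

N = 7.
Strictly below 332: 2. Equal to 332: 1.
PR = (2 + 0.5·1)/7 × 100 = 35.7

35.7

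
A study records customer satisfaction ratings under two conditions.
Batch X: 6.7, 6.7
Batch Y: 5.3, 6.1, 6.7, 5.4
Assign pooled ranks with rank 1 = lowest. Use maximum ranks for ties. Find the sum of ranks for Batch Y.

Sorted (ascending): 5.3, 5.4, 6.1, 6.7, 6.7, 6.7
The 3 values of 6.7 occupy positions 4–6 → each gets rank 6.
Batch Y values → pooled ranks: 5.3→1, 6.1→3, 6.7→6, 5.4→2
Rank sum = 1 + 3 + 6 + 2 = 12

12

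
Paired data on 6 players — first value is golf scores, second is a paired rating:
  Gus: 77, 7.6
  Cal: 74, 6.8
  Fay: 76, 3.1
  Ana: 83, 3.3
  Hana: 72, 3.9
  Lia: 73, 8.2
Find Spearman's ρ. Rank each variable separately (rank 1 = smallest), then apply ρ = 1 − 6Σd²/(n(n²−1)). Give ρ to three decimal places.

Ranks of variable 1: 5, 3, 4, 6, 1, 2
Ranks of variable 2: 5, 4, 1, 2, 3, 6
d = r₁ − r₂: 0, -1, 3, 4, -2, -4
d²: 0, 1, 9, 16, 4, 16; Σd² = 46
ρ = 1 − 6·46/(6·35) = 1 − 276/210 = -0.314

-0.314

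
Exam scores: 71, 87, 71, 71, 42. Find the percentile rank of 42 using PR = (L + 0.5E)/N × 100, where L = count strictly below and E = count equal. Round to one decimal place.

N = 5.
Strictly below 42: 0. Equal to 42: 1.
PR = (0 + 0.5·1)/5 × 100 = 10.0

10.0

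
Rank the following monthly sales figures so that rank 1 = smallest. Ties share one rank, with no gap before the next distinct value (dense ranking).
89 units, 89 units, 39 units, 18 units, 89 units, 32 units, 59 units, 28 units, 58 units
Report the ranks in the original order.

7, 7, 4, 1, 7, 3, 6, 2, 5

Sorted (ascending): 18, 28, 32, 39, 58, 59, 89, 89, 89
The 3 values of 89 share dense rank 7.
Remaining distinct values take the next consecutive integers.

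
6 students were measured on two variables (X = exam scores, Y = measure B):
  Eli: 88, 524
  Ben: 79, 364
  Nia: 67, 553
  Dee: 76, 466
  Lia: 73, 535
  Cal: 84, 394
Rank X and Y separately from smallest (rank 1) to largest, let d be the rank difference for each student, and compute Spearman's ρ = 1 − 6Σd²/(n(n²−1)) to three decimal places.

Ranks of variable 1: 6, 4, 1, 3, 2, 5
Ranks of variable 2: 4, 1, 6, 3, 5, 2
d = r₁ − r₂: 2, 3, -5, 0, -3, 3
d²: 4, 9, 25, 0, 9, 9; Σd² = 56
ρ = 1 − 6·56/(6·35) = 1 − 336/210 = -0.600

-0.600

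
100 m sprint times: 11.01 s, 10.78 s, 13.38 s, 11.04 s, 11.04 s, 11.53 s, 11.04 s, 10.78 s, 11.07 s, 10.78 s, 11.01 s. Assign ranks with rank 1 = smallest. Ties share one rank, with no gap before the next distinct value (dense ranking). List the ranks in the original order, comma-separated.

2, 1, 6, 3, 3, 5, 3, 1, 4, 1, 2

Sorted (ascending): 10.78, 10.78, 10.78, 11.01, 11.01, 11.04, 11.04, 11.04, 11.07, 11.53, 13.38
The 3 values of 10.78 share dense rank 1.
The 2 values of 11.01 share dense rank 2.
The 3 values of 11.04 share dense rank 3.
Remaining distinct values take the next consecutive integers.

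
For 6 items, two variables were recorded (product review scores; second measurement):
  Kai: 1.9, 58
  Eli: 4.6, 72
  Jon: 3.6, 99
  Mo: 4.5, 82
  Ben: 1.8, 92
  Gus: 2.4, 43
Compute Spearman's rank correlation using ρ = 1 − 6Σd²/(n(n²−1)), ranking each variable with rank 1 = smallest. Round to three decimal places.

0.029

Ranks of variable 1: 2, 6, 4, 5, 1, 3
Ranks of variable 2: 2, 3, 6, 4, 5, 1
d = r₁ − r₂: 0, 3, -2, 1, -4, 2
d²: 0, 9, 4, 1, 16, 4; Σd² = 34
ρ = 1 − 6·34/(6·35) = 1 − 204/210 = 0.029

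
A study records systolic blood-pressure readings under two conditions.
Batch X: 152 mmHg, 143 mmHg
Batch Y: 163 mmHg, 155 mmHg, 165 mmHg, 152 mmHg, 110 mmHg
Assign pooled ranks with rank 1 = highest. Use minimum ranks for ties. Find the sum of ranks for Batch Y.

17

Sorted (descending): 165, 163, 155, 152, 152, 143, 110
The 2 values of 152 occupy positions 4–5 → each gets rank 4.
Batch Y values → pooled ranks: 163→2, 155→3, 165→1, 152→4, 110→7
Rank sum = 2 + 3 + 1 + 4 + 7 = 17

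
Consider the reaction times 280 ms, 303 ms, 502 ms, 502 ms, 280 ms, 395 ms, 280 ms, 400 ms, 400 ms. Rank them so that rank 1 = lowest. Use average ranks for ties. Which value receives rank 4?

303

Sorted (ascending): 280, 280, 280, 303, 395, 400, 400, 502, 502
The 3 values of 280 occupy positions 1–3 → average rank 2.
The 2 values of 400 occupy positions 6–7 → average rank (6+7)/2 = 6.5.
The 2 values of 502 occupy positions 8–9 → average rank (8+9)/2 = 8.5.
Rank 4 → value 303.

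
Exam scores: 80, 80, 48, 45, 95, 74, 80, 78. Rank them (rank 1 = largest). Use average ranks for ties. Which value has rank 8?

Sorted (descending): 95, 80, 80, 80, 78, 74, 48, 45
The 3 values of 80 occupy positions 2–4 → average rank 3.
Rank 8 → value 45.

45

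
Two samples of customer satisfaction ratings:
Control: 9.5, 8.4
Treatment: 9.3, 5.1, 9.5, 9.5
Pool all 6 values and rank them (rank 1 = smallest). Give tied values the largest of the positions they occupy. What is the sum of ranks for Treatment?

16

Sorted (ascending): 5.1, 8.4, 9.3, 9.5, 9.5, 9.5
The 3 values of 9.5 occupy positions 4–6 → each gets rank 6.
Treatment values → pooled ranks: 9.3→3, 5.1→1, 9.5→6, 9.5→6
Rank sum = 3 + 1 + 6 + 6 = 16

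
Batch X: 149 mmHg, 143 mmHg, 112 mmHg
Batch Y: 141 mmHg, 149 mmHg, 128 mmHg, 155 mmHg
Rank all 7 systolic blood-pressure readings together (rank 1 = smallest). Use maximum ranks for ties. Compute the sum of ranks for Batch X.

Sorted (ascending): 112, 128, 141, 143, 149, 149, 155
The 2 values of 149 occupy positions 5–6 → each gets rank 6.
Batch X values → pooled ranks: 149→6, 143→4, 112→1
Rank sum = 6 + 4 + 1 = 11

11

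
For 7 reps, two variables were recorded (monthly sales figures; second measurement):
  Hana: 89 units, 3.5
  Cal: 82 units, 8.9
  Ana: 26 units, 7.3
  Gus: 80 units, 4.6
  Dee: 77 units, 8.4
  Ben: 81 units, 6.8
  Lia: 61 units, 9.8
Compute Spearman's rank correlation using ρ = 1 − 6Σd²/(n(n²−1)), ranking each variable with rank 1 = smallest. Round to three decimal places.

-0.464

Ranks of variable 1: 7, 6, 1, 4, 3, 5, 2
Ranks of variable 2: 1, 6, 4, 2, 5, 3, 7
d = r₁ − r₂: 6, 0, -3, 2, -2, 2, -5
d²: 36, 0, 9, 4, 4, 4, 25; Σd² = 82
ρ = 1 − 6·82/(7·48) = 1 − 492/336 = -0.464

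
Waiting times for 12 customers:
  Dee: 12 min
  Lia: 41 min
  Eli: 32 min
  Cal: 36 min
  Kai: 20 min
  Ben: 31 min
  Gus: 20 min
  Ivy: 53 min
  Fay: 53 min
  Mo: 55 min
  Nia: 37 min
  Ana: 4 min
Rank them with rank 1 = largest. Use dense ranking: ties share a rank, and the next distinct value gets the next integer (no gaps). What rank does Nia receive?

Sorted (descending): 55, 53, 53, 41, 37, 36, 32, 31, 20, 20, 12, 4
The 2 values of 53 share dense rank 2.
The 2 values of 20 share dense rank 8.
Remaining distinct values take the next consecutive integers.
Nia has value 37 min → rank 4.

4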